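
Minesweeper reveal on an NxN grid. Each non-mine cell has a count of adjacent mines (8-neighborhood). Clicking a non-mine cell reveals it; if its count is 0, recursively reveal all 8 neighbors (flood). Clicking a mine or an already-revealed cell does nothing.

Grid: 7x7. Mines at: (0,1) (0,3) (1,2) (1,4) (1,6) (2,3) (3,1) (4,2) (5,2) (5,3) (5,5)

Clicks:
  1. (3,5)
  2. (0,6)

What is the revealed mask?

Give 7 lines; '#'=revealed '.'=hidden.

Click 1 (3,5) count=0: revealed 9 new [(2,4) (2,5) (2,6) (3,4) (3,5) (3,6) (4,4) (4,5) (4,6)] -> total=9
Click 2 (0,6) count=1: revealed 1 new [(0,6)] -> total=10

Answer: ......#
.......
....###
....###
....###
.......
.......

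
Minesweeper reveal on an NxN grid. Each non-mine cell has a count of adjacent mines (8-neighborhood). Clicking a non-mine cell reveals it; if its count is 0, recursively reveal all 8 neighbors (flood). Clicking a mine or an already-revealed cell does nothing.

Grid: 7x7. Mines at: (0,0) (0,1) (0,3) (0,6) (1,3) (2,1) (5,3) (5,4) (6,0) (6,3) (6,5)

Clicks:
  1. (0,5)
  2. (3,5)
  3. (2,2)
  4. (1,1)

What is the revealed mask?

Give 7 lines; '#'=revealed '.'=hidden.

Answer: .....#.
.#..###
..#####
..#####
..#####
.....##
.......

Derivation:
Click 1 (0,5) count=1: revealed 1 new [(0,5)] -> total=1
Click 2 (3,5) count=0: revealed 20 new [(1,4) (1,5) (1,6) (2,2) (2,3) (2,4) (2,5) (2,6) (3,2) (3,3) (3,4) (3,5) (3,6) (4,2) (4,3) (4,4) (4,5) (4,6) (5,5) (5,6)] -> total=21
Click 3 (2,2) count=2: revealed 0 new [(none)] -> total=21
Click 4 (1,1) count=3: revealed 1 new [(1,1)] -> total=22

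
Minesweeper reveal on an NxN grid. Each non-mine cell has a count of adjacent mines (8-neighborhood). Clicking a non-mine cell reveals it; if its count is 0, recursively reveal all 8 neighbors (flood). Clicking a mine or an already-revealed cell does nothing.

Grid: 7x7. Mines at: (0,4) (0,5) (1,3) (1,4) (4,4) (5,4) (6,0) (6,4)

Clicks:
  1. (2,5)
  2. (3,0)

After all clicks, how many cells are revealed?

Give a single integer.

Answer: 26

Derivation:
Click 1 (2,5) count=1: revealed 1 new [(2,5)] -> total=1
Click 2 (3,0) count=0: revealed 25 new [(0,0) (0,1) (0,2) (1,0) (1,1) (1,2) (2,0) (2,1) (2,2) (2,3) (3,0) (3,1) (3,2) (3,3) (4,0) (4,1) (4,2) (4,3) (5,0) (5,1) (5,2) (5,3) (6,1) (6,2) (6,3)] -> total=26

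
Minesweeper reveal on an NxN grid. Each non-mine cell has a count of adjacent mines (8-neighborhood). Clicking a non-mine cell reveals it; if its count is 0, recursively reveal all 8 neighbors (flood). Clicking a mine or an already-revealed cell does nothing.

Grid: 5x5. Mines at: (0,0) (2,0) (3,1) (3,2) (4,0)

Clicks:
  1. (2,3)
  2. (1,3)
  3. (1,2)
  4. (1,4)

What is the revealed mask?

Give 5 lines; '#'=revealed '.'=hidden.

Answer: .####
.####
.####
...##
...##

Derivation:
Click 1 (2,3) count=1: revealed 1 new [(2,3)] -> total=1
Click 2 (1,3) count=0: revealed 15 new [(0,1) (0,2) (0,3) (0,4) (1,1) (1,2) (1,3) (1,4) (2,1) (2,2) (2,4) (3,3) (3,4) (4,3) (4,4)] -> total=16
Click 3 (1,2) count=0: revealed 0 new [(none)] -> total=16
Click 4 (1,4) count=0: revealed 0 new [(none)] -> total=16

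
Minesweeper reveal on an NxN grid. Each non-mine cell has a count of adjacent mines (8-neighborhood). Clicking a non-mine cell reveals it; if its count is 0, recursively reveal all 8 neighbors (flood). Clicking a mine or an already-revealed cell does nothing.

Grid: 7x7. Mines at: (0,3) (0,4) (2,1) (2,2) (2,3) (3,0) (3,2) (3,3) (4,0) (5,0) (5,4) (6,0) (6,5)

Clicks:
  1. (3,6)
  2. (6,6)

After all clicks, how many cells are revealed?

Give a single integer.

Answer: 17

Derivation:
Click 1 (3,6) count=0: revealed 16 new [(0,5) (0,6) (1,4) (1,5) (1,6) (2,4) (2,5) (2,6) (3,4) (3,5) (3,6) (4,4) (4,5) (4,6) (5,5) (5,6)] -> total=16
Click 2 (6,6) count=1: revealed 1 new [(6,6)] -> total=17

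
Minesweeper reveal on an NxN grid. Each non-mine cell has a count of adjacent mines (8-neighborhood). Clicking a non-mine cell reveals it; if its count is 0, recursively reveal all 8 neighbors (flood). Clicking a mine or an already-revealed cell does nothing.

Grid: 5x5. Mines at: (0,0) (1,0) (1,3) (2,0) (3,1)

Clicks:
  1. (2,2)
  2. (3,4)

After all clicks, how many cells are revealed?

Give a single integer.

Click 1 (2,2) count=2: revealed 1 new [(2,2)] -> total=1
Click 2 (3,4) count=0: revealed 8 new [(2,3) (2,4) (3,2) (3,3) (3,4) (4,2) (4,3) (4,4)] -> total=9

Answer: 9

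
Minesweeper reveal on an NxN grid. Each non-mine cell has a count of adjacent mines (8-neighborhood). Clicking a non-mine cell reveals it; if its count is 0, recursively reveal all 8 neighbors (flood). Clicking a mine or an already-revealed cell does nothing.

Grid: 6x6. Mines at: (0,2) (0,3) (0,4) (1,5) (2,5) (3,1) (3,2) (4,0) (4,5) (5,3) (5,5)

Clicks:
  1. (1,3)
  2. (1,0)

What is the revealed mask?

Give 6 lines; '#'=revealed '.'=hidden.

Answer: ##....
##.#..
##....
......
......
......

Derivation:
Click 1 (1,3) count=3: revealed 1 new [(1,3)] -> total=1
Click 2 (1,0) count=0: revealed 6 new [(0,0) (0,1) (1,0) (1,1) (2,0) (2,1)] -> total=7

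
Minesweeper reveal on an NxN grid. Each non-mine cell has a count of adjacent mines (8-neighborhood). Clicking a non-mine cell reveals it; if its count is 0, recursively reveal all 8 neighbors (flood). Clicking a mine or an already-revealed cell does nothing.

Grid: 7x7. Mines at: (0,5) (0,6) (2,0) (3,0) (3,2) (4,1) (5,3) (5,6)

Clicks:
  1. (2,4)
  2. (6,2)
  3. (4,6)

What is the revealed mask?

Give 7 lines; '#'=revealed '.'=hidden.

Click 1 (2,4) count=0: revealed 26 new [(0,0) (0,1) (0,2) (0,3) (0,4) (1,0) (1,1) (1,2) (1,3) (1,4) (1,5) (1,6) (2,1) (2,2) (2,3) (2,4) (2,5) (2,6) (3,3) (3,4) (3,5) (3,6) (4,3) (4,4) (4,5) (4,6)] -> total=26
Click 2 (6,2) count=1: revealed 1 new [(6,2)] -> total=27
Click 3 (4,6) count=1: revealed 0 new [(none)] -> total=27

Answer: #####..
#######
.######
...####
...####
.......
..#....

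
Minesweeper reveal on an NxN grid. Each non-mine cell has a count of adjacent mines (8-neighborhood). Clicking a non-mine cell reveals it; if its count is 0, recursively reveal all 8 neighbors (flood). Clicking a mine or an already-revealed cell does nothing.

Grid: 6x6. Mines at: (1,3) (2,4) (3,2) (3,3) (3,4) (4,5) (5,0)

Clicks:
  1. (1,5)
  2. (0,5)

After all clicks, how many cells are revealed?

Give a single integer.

Click 1 (1,5) count=1: revealed 1 new [(1,5)] -> total=1
Click 2 (0,5) count=0: revealed 3 new [(0,4) (0,5) (1,4)] -> total=4

Answer: 4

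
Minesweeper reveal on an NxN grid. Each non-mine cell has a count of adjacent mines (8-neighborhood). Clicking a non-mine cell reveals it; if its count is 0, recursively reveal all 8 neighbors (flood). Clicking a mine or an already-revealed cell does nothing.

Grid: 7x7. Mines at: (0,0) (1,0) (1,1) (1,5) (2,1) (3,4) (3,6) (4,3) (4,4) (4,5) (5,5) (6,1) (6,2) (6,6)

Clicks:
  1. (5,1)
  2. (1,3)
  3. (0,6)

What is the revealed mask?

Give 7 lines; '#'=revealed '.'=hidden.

Click 1 (5,1) count=2: revealed 1 new [(5,1)] -> total=1
Click 2 (1,3) count=0: revealed 9 new [(0,2) (0,3) (0,4) (1,2) (1,3) (1,4) (2,2) (2,3) (2,4)] -> total=10
Click 3 (0,6) count=1: revealed 1 new [(0,6)] -> total=11

Answer: ..###.#
..###..
..###..
.......
.......
.#.....
.......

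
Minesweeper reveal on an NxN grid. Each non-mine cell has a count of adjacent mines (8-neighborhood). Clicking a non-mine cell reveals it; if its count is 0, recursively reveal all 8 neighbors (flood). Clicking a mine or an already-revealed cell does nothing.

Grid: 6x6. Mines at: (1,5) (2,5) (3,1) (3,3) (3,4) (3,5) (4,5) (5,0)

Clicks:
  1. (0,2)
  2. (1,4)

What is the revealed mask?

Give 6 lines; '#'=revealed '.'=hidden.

Click 1 (0,2) count=0: revealed 15 new [(0,0) (0,1) (0,2) (0,3) (0,4) (1,0) (1,1) (1,2) (1,3) (1,4) (2,0) (2,1) (2,2) (2,3) (2,4)] -> total=15
Click 2 (1,4) count=2: revealed 0 new [(none)] -> total=15

Answer: #####.
#####.
#####.
......
......
......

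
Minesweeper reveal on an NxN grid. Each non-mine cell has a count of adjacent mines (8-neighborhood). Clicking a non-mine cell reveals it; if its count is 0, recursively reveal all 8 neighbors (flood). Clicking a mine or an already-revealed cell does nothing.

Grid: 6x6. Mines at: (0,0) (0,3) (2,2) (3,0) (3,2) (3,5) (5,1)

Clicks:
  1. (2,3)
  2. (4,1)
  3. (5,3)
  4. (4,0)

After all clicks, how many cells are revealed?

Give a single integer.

Click 1 (2,3) count=2: revealed 1 new [(2,3)] -> total=1
Click 2 (4,1) count=3: revealed 1 new [(4,1)] -> total=2
Click 3 (5,3) count=0: revealed 8 new [(4,2) (4,3) (4,4) (4,5) (5,2) (5,3) (5,4) (5,5)] -> total=10
Click 4 (4,0) count=2: revealed 1 new [(4,0)] -> total=11

Answer: 11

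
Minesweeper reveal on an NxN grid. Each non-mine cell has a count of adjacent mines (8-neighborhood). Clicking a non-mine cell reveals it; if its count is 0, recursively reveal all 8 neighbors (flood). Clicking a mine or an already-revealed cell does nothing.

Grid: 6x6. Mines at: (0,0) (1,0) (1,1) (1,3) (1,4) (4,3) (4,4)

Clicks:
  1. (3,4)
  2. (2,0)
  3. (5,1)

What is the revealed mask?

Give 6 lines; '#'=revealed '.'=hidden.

Answer: ......
......
###...
###.#.
###...
###...

Derivation:
Click 1 (3,4) count=2: revealed 1 new [(3,4)] -> total=1
Click 2 (2,0) count=2: revealed 1 new [(2,0)] -> total=2
Click 3 (5,1) count=0: revealed 11 new [(2,1) (2,2) (3,0) (3,1) (3,2) (4,0) (4,1) (4,2) (5,0) (5,1) (5,2)] -> total=13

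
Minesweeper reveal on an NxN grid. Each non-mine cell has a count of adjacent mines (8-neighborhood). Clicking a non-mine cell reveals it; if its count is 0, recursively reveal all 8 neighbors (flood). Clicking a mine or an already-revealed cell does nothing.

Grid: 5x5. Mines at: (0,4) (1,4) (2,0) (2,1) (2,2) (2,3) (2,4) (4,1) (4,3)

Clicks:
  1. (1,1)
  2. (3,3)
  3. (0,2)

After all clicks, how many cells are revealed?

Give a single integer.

Click 1 (1,1) count=3: revealed 1 new [(1,1)] -> total=1
Click 2 (3,3) count=4: revealed 1 new [(3,3)] -> total=2
Click 3 (0,2) count=0: revealed 7 new [(0,0) (0,1) (0,2) (0,3) (1,0) (1,2) (1,3)] -> total=9

Answer: 9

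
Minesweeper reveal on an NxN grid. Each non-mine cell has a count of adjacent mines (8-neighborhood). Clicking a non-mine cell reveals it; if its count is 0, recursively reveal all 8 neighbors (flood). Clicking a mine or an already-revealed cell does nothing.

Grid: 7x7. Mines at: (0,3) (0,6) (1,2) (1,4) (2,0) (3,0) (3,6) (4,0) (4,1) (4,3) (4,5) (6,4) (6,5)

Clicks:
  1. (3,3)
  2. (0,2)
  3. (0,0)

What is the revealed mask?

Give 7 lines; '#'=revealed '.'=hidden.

Click 1 (3,3) count=1: revealed 1 new [(3,3)] -> total=1
Click 2 (0,2) count=2: revealed 1 new [(0,2)] -> total=2
Click 3 (0,0) count=0: revealed 4 new [(0,0) (0,1) (1,0) (1,1)] -> total=6

Answer: ###....
##.....
.......
...#...
.......
.......
.......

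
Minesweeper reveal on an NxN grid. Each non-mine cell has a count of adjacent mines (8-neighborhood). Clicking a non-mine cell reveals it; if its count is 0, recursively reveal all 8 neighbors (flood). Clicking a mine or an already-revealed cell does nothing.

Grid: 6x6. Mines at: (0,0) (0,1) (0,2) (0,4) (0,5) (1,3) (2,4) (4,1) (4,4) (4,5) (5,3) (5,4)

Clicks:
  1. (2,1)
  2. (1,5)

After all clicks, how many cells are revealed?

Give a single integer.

Answer: 10

Derivation:
Click 1 (2,1) count=0: revealed 9 new [(1,0) (1,1) (1,2) (2,0) (2,1) (2,2) (3,0) (3,1) (3,2)] -> total=9
Click 2 (1,5) count=3: revealed 1 new [(1,5)] -> total=10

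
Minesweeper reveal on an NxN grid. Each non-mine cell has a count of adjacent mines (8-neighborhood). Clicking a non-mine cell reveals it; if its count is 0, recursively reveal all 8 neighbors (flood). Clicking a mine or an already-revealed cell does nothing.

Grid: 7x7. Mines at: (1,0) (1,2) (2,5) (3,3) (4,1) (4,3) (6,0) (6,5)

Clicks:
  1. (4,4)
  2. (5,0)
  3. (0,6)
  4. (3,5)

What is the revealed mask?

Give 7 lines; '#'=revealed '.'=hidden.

Answer: ...####
...####
.......
.....#.
....#..
#......
.......

Derivation:
Click 1 (4,4) count=2: revealed 1 new [(4,4)] -> total=1
Click 2 (5,0) count=2: revealed 1 new [(5,0)] -> total=2
Click 3 (0,6) count=0: revealed 8 new [(0,3) (0,4) (0,5) (0,6) (1,3) (1,4) (1,5) (1,6)] -> total=10
Click 4 (3,5) count=1: revealed 1 new [(3,5)] -> total=11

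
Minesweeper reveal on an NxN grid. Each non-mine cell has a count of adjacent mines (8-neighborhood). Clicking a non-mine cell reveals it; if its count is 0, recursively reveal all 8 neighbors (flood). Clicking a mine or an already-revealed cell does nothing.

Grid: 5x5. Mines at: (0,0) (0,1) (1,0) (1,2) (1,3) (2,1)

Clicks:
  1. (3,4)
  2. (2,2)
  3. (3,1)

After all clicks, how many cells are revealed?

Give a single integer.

Answer: 13

Derivation:
Click 1 (3,4) count=0: revealed 13 new [(2,2) (2,3) (2,4) (3,0) (3,1) (3,2) (3,3) (3,4) (4,0) (4,1) (4,2) (4,3) (4,4)] -> total=13
Click 2 (2,2) count=3: revealed 0 new [(none)] -> total=13
Click 3 (3,1) count=1: revealed 0 new [(none)] -> total=13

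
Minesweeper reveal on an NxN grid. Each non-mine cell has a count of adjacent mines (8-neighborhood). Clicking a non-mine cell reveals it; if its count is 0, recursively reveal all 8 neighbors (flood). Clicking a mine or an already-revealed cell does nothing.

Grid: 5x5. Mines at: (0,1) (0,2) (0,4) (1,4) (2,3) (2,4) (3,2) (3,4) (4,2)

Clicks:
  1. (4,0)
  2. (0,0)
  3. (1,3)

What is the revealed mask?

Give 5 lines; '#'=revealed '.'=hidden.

Click 1 (4,0) count=0: revealed 8 new [(1,0) (1,1) (2,0) (2,1) (3,0) (3,1) (4,0) (4,1)] -> total=8
Click 2 (0,0) count=1: revealed 1 new [(0,0)] -> total=9
Click 3 (1,3) count=5: revealed 1 new [(1,3)] -> total=10

Answer: #....
##.#.
##...
##...
##...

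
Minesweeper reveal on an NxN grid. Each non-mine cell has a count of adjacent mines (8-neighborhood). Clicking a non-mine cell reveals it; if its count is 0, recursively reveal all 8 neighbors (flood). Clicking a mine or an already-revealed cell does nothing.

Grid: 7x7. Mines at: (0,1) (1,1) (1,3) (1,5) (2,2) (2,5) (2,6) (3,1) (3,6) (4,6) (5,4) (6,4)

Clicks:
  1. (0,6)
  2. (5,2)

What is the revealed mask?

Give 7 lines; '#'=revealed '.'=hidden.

Answer: ......#
.......
.......
.......
####...
####...
####...

Derivation:
Click 1 (0,6) count=1: revealed 1 new [(0,6)] -> total=1
Click 2 (5,2) count=0: revealed 12 new [(4,0) (4,1) (4,2) (4,3) (5,0) (5,1) (5,2) (5,3) (6,0) (6,1) (6,2) (6,3)] -> total=13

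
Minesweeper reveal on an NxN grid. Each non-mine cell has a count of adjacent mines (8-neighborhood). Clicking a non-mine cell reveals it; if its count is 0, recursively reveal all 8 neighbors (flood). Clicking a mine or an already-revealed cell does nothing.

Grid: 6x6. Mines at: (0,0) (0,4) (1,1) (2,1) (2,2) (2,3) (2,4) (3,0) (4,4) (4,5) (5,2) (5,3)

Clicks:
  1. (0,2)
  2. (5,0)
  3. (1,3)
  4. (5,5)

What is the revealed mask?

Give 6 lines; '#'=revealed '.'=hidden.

Answer: ..#...
...#..
......
......
##....
##...#

Derivation:
Click 1 (0,2) count=1: revealed 1 new [(0,2)] -> total=1
Click 2 (5,0) count=0: revealed 4 new [(4,0) (4,1) (5,0) (5,1)] -> total=5
Click 3 (1,3) count=4: revealed 1 new [(1,3)] -> total=6
Click 4 (5,5) count=2: revealed 1 new [(5,5)] -> total=7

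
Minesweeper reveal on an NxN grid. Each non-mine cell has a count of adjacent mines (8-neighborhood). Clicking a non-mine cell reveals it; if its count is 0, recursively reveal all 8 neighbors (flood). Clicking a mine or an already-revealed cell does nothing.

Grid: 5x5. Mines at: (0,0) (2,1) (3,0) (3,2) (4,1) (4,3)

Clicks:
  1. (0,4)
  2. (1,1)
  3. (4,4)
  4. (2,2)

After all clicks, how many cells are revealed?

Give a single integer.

Answer: 14

Derivation:
Click 1 (0,4) count=0: revealed 13 new [(0,1) (0,2) (0,3) (0,4) (1,1) (1,2) (1,3) (1,4) (2,2) (2,3) (2,4) (3,3) (3,4)] -> total=13
Click 2 (1,1) count=2: revealed 0 new [(none)] -> total=13
Click 3 (4,4) count=1: revealed 1 new [(4,4)] -> total=14
Click 4 (2,2) count=2: revealed 0 new [(none)] -> total=14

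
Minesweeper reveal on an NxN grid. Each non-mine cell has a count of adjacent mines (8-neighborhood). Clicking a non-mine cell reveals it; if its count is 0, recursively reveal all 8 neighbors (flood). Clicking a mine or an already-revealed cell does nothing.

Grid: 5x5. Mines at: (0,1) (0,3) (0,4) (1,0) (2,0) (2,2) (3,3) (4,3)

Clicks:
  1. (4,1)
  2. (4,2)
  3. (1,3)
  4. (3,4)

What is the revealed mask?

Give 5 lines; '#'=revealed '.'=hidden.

Click 1 (4,1) count=0: revealed 6 new [(3,0) (3,1) (3,2) (4,0) (4,1) (4,2)] -> total=6
Click 2 (4,2) count=2: revealed 0 new [(none)] -> total=6
Click 3 (1,3) count=3: revealed 1 new [(1,3)] -> total=7
Click 4 (3,4) count=2: revealed 1 new [(3,4)] -> total=8

Answer: .....
...#.
.....
###.#
###..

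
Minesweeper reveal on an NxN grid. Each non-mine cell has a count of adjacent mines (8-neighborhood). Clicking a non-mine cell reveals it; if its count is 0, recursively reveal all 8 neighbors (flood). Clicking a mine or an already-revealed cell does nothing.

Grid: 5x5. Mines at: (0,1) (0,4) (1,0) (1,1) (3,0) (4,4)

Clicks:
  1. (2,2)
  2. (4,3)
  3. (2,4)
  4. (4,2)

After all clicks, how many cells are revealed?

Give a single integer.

Click 1 (2,2) count=1: revealed 1 new [(2,2)] -> total=1
Click 2 (4,3) count=1: revealed 1 new [(4,3)] -> total=2
Click 3 (2,4) count=0: revealed 12 new [(1,2) (1,3) (1,4) (2,1) (2,3) (2,4) (3,1) (3,2) (3,3) (3,4) (4,1) (4,2)] -> total=14
Click 4 (4,2) count=0: revealed 0 new [(none)] -> total=14

Answer: 14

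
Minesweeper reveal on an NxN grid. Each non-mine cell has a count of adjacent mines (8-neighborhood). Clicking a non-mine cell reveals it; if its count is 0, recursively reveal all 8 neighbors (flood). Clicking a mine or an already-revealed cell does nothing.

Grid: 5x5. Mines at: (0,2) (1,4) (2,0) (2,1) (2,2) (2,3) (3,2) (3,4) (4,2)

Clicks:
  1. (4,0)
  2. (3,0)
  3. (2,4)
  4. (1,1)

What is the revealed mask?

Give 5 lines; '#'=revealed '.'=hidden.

Answer: .....
.#...
....#
##...
##...

Derivation:
Click 1 (4,0) count=0: revealed 4 new [(3,0) (3,1) (4,0) (4,1)] -> total=4
Click 2 (3,0) count=2: revealed 0 new [(none)] -> total=4
Click 3 (2,4) count=3: revealed 1 new [(2,4)] -> total=5
Click 4 (1,1) count=4: revealed 1 new [(1,1)] -> total=6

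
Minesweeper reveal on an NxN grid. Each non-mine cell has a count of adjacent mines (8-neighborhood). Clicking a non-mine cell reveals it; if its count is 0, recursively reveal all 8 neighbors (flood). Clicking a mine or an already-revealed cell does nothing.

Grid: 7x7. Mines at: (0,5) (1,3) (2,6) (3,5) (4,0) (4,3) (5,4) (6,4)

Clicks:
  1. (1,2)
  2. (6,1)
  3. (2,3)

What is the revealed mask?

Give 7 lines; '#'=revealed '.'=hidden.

Click 1 (1,2) count=1: revealed 1 new [(1,2)] -> total=1
Click 2 (6,1) count=0: revealed 8 new [(5,0) (5,1) (5,2) (5,3) (6,0) (6,1) (6,2) (6,3)] -> total=9
Click 3 (2,3) count=1: revealed 1 new [(2,3)] -> total=10

Answer: .......
..#....
...#...
.......
.......
####...
####...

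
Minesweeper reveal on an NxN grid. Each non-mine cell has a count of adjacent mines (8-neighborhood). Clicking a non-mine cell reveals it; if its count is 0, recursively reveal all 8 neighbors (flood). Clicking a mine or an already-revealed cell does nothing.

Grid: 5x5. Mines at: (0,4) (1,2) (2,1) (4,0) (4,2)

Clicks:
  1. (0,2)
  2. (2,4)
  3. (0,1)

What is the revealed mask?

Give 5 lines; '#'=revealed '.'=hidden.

Click 1 (0,2) count=1: revealed 1 new [(0,2)] -> total=1
Click 2 (2,4) count=0: revealed 8 new [(1,3) (1,4) (2,3) (2,4) (3,3) (3,4) (4,3) (4,4)] -> total=9
Click 3 (0,1) count=1: revealed 1 new [(0,1)] -> total=10

Answer: .##..
...##
...##
...##
...##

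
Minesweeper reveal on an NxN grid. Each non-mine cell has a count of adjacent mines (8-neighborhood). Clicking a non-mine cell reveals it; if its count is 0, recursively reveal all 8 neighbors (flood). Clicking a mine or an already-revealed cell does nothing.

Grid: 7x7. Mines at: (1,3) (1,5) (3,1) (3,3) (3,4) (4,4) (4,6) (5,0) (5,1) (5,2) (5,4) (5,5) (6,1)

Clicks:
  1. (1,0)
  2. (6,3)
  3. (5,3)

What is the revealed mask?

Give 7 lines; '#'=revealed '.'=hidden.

Answer: ###....
###....
###....
.......
.......
...#...
...#...

Derivation:
Click 1 (1,0) count=0: revealed 9 new [(0,0) (0,1) (0,2) (1,0) (1,1) (1,2) (2,0) (2,1) (2,2)] -> total=9
Click 2 (6,3) count=2: revealed 1 new [(6,3)] -> total=10
Click 3 (5,3) count=3: revealed 1 new [(5,3)] -> total=11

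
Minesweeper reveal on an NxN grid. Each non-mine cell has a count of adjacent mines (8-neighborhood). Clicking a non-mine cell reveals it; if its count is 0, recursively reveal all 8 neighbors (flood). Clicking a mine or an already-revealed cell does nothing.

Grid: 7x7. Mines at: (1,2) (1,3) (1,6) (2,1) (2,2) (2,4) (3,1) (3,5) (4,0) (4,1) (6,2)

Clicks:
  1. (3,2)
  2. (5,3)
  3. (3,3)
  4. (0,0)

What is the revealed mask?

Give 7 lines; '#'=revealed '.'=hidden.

Answer: ##.....
##.....
.......
..##...
.......
...#...
.......

Derivation:
Click 1 (3,2) count=4: revealed 1 new [(3,2)] -> total=1
Click 2 (5,3) count=1: revealed 1 new [(5,3)] -> total=2
Click 3 (3,3) count=2: revealed 1 new [(3,3)] -> total=3
Click 4 (0,0) count=0: revealed 4 new [(0,0) (0,1) (1,0) (1,1)] -> total=7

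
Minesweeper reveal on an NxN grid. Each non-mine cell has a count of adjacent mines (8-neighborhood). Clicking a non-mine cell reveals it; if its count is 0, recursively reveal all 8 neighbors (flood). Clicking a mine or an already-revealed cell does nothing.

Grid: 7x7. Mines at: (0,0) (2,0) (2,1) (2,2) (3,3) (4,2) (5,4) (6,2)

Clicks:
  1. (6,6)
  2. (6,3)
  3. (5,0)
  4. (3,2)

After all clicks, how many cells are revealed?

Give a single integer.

Click 1 (6,6) count=0: revealed 26 new [(0,1) (0,2) (0,3) (0,4) (0,5) (0,6) (1,1) (1,2) (1,3) (1,4) (1,5) (1,6) (2,3) (2,4) (2,5) (2,6) (3,4) (3,5) (3,6) (4,4) (4,5) (4,6) (5,5) (5,6) (6,5) (6,6)] -> total=26
Click 2 (6,3) count=2: revealed 1 new [(6,3)] -> total=27
Click 3 (5,0) count=0: revealed 8 new [(3,0) (3,1) (4,0) (4,1) (5,0) (5,1) (6,0) (6,1)] -> total=35
Click 4 (3,2) count=4: revealed 1 new [(3,2)] -> total=36

Answer: 36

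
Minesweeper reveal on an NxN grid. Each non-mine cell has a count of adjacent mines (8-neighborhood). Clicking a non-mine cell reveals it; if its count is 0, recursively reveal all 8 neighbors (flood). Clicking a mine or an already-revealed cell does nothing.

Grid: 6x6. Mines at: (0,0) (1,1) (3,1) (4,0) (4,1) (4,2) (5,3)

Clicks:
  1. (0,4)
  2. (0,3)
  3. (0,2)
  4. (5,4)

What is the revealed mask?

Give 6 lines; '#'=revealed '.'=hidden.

Answer: ..####
..####
..####
..####
...###
....##

Derivation:
Click 1 (0,4) count=0: revealed 21 new [(0,2) (0,3) (0,4) (0,5) (1,2) (1,3) (1,4) (1,5) (2,2) (2,3) (2,4) (2,5) (3,2) (3,3) (3,4) (3,5) (4,3) (4,4) (4,5) (5,4) (5,5)] -> total=21
Click 2 (0,3) count=0: revealed 0 new [(none)] -> total=21
Click 3 (0,2) count=1: revealed 0 new [(none)] -> total=21
Click 4 (5,4) count=1: revealed 0 new [(none)] -> total=21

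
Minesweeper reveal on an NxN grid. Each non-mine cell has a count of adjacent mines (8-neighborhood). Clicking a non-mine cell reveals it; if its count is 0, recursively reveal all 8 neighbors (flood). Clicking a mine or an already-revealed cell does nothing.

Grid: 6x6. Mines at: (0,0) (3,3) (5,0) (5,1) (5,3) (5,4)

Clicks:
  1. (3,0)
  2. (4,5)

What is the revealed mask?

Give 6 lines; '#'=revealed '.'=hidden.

Click 1 (3,0) count=0: revealed 27 new [(0,1) (0,2) (0,3) (0,4) (0,5) (1,0) (1,1) (1,2) (1,3) (1,4) (1,5) (2,0) (2,1) (2,2) (2,3) (2,4) (2,5) (3,0) (3,1) (3,2) (3,4) (3,5) (4,0) (4,1) (4,2) (4,4) (4,5)] -> total=27
Click 2 (4,5) count=1: revealed 0 new [(none)] -> total=27

Answer: .#####
######
######
###.##
###.##
......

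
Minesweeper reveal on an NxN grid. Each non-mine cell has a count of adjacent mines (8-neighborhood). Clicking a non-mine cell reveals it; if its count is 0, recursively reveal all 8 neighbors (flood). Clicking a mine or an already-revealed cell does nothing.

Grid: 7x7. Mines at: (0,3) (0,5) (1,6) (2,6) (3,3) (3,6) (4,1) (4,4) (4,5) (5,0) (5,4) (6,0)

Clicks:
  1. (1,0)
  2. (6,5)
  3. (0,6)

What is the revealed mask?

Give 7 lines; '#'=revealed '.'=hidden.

Click 1 (1,0) count=0: revealed 12 new [(0,0) (0,1) (0,2) (1,0) (1,1) (1,2) (2,0) (2,1) (2,2) (3,0) (3,1) (3,2)] -> total=12
Click 2 (6,5) count=1: revealed 1 new [(6,5)] -> total=13
Click 3 (0,6) count=2: revealed 1 new [(0,6)] -> total=14

Answer: ###...#
###....
###....
###....
.......
.......
.....#.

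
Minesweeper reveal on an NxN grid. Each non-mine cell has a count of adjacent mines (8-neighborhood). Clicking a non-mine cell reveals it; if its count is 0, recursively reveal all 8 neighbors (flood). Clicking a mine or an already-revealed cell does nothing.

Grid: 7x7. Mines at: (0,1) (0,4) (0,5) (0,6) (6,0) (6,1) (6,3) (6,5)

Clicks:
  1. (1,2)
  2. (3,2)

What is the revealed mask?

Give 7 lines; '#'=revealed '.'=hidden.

Click 1 (1,2) count=1: revealed 1 new [(1,2)] -> total=1
Click 2 (3,2) count=0: revealed 34 new [(1,0) (1,1) (1,3) (1,4) (1,5) (1,6) (2,0) (2,1) (2,2) (2,3) (2,4) (2,5) (2,6) (3,0) (3,1) (3,2) (3,3) (3,4) (3,5) (3,6) (4,0) (4,1) (4,2) (4,3) (4,4) (4,5) (4,6) (5,0) (5,1) (5,2) (5,3) (5,4) (5,5) (5,6)] -> total=35

Answer: .......
#######
#######
#######
#######
#######
.......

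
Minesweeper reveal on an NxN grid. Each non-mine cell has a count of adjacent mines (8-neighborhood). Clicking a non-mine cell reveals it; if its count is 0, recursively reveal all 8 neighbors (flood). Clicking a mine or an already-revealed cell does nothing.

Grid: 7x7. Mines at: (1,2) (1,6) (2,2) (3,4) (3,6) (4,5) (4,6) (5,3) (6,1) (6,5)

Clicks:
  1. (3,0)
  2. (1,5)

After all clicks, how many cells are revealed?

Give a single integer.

Click 1 (3,0) count=0: revealed 15 new [(0,0) (0,1) (1,0) (1,1) (2,0) (2,1) (3,0) (3,1) (3,2) (4,0) (4,1) (4,2) (5,0) (5,1) (5,2)] -> total=15
Click 2 (1,5) count=1: revealed 1 new [(1,5)] -> total=16

Answer: 16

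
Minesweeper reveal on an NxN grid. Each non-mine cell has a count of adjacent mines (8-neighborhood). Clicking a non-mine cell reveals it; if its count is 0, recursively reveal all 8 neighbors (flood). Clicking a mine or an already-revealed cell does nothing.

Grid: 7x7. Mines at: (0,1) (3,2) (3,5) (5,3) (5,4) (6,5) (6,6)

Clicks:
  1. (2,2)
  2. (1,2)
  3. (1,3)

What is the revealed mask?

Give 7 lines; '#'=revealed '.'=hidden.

Click 1 (2,2) count=1: revealed 1 new [(2,2)] -> total=1
Click 2 (1,2) count=1: revealed 1 new [(1,2)] -> total=2
Click 3 (1,3) count=0: revealed 13 new [(0,2) (0,3) (0,4) (0,5) (0,6) (1,3) (1,4) (1,5) (1,6) (2,3) (2,4) (2,5) (2,6)] -> total=15

Answer: ..#####
..#####
..#####
.......
.......
.......
.......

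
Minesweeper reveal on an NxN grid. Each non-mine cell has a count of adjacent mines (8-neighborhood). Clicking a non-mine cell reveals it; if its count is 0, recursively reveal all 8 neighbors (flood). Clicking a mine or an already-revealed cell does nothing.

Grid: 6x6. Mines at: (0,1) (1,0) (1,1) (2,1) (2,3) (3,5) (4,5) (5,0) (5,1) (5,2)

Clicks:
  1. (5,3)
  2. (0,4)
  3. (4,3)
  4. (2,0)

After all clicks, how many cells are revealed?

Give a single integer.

Click 1 (5,3) count=1: revealed 1 new [(5,3)] -> total=1
Click 2 (0,4) count=0: revealed 10 new [(0,2) (0,3) (0,4) (0,5) (1,2) (1,3) (1,4) (1,5) (2,4) (2,5)] -> total=11
Click 3 (4,3) count=1: revealed 1 new [(4,3)] -> total=12
Click 4 (2,0) count=3: revealed 1 new [(2,0)] -> total=13

Answer: 13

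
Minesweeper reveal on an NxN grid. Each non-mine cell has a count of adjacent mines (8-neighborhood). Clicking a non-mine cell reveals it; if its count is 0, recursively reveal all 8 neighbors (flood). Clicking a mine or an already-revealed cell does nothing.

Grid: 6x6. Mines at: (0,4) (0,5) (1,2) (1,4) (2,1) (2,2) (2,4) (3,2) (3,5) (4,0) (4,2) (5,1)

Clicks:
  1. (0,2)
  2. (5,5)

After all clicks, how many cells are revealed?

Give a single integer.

Answer: 7

Derivation:
Click 1 (0,2) count=1: revealed 1 new [(0,2)] -> total=1
Click 2 (5,5) count=0: revealed 6 new [(4,3) (4,4) (4,5) (5,3) (5,4) (5,5)] -> total=7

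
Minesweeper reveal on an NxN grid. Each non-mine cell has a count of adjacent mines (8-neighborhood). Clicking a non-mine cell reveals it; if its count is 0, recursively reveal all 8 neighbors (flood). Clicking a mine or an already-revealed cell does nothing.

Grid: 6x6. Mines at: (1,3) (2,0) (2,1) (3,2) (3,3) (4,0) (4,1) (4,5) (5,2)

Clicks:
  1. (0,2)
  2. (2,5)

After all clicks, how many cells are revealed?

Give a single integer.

Answer: 9

Derivation:
Click 1 (0,2) count=1: revealed 1 new [(0,2)] -> total=1
Click 2 (2,5) count=0: revealed 8 new [(0,4) (0,5) (1,4) (1,5) (2,4) (2,5) (3,4) (3,5)] -> total=9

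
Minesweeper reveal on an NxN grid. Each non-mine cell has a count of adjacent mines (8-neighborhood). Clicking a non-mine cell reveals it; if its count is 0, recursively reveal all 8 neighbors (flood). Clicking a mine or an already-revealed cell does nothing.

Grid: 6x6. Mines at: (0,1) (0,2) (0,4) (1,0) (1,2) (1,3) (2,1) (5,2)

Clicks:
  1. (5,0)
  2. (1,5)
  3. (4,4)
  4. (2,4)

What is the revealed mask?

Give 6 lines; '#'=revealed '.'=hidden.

Click 1 (5,0) count=0: revealed 6 new [(3,0) (3,1) (4,0) (4,1) (5,0) (5,1)] -> total=6
Click 2 (1,5) count=1: revealed 1 new [(1,5)] -> total=7
Click 3 (4,4) count=0: revealed 16 new [(1,4) (2,2) (2,3) (2,4) (2,5) (3,2) (3,3) (3,4) (3,5) (4,2) (4,3) (4,4) (4,5) (5,3) (5,4) (5,5)] -> total=23
Click 4 (2,4) count=1: revealed 0 new [(none)] -> total=23

Answer: ......
....##
..####
######
######
##.###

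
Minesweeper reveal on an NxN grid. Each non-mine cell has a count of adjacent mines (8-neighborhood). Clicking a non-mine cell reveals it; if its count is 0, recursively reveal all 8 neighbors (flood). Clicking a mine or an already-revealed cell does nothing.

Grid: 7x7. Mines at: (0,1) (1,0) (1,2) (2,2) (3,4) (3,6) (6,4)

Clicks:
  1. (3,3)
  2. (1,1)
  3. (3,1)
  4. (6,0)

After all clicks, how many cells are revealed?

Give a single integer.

Click 1 (3,3) count=2: revealed 1 new [(3,3)] -> total=1
Click 2 (1,1) count=4: revealed 1 new [(1,1)] -> total=2
Click 3 (3,1) count=1: revealed 1 new [(3,1)] -> total=3
Click 4 (6,0) count=0: revealed 16 new [(2,0) (2,1) (3,0) (3,2) (4,0) (4,1) (4,2) (4,3) (5,0) (5,1) (5,2) (5,3) (6,0) (6,1) (6,2) (6,3)] -> total=19

Answer: 19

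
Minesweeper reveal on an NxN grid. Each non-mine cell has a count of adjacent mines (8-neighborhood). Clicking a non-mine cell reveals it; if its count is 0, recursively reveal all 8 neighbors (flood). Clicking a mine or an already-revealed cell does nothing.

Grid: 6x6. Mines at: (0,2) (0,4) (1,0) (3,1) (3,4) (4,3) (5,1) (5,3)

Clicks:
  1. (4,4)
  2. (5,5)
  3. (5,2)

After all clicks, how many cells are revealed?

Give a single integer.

Answer: 5

Derivation:
Click 1 (4,4) count=3: revealed 1 new [(4,4)] -> total=1
Click 2 (5,5) count=0: revealed 3 new [(4,5) (5,4) (5,5)] -> total=4
Click 3 (5,2) count=3: revealed 1 new [(5,2)] -> total=5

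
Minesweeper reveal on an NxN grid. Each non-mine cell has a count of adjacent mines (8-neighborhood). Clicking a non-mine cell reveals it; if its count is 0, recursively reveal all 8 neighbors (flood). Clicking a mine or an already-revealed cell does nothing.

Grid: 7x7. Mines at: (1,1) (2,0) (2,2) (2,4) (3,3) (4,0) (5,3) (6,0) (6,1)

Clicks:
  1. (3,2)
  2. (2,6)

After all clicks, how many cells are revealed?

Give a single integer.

Answer: 25

Derivation:
Click 1 (3,2) count=2: revealed 1 new [(3,2)] -> total=1
Click 2 (2,6) count=0: revealed 24 new [(0,2) (0,3) (0,4) (0,5) (0,6) (1,2) (1,3) (1,4) (1,5) (1,6) (2,5) (2,6) (3,4) (3,5) (3,6) (4,4) (4,5) (4,6) (5,4) (5,5) (5,6) (6,4) (6,5) (6,6)] -> total=25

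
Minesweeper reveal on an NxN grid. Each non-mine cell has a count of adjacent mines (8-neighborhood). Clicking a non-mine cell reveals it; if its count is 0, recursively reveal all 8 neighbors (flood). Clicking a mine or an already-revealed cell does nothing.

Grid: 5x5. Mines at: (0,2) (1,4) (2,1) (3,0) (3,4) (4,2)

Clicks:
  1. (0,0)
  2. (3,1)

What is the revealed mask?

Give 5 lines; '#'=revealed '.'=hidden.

Answer: ##...
##...
.....
.#...
.....

Derivation:
Click 1 (0,0) count=0: revealed 4 new [(0,0) (0,1) (1,0) (1,1)] -> total=4
Click 2 (3,1) count=3: revealed 1 new [(3,1)] -> total=5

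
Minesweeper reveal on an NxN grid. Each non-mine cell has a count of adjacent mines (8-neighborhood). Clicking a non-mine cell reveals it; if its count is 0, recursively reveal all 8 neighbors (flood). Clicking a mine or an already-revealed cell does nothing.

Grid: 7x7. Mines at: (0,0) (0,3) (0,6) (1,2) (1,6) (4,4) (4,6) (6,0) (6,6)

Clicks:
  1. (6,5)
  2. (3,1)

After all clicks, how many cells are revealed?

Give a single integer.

Click 1 (6,5) count=1: revealed 1 new [(6,5)] -> total=1
Click 2 (3,1) count=0: revealed 24 new [(1,0) (1,1) (2,0) (2,1) (2,2) (2,3) (3,0) (3,1) (3,2) (3,3) (4,0) (4,1) (4,2) (4,3) (5,0) (5,1) (5,2) (5,3) (5,4) (5,5) (6,1) (6,2) (6,3) (6,4)] -> total=25

Answer: 25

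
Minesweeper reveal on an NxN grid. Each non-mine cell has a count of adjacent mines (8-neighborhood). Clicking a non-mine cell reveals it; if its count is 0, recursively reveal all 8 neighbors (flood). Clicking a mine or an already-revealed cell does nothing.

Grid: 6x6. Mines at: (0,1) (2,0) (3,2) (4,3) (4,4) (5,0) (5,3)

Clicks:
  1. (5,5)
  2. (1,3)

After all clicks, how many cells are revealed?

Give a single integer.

Answer: 16

Derivation:
Click 1 (5,5) count=1: revealed 1 new [(5,5)] -> total=1
Click 2 (1,3) count=0: revealed 15 new [(0,2) (0,3) (0,4) (0,5) (1,2) (1,3) (1,4) (1,5) (2,2) (2,3) (2,4) (2,5) (3,3) (3,4) (3,5)] -> total=16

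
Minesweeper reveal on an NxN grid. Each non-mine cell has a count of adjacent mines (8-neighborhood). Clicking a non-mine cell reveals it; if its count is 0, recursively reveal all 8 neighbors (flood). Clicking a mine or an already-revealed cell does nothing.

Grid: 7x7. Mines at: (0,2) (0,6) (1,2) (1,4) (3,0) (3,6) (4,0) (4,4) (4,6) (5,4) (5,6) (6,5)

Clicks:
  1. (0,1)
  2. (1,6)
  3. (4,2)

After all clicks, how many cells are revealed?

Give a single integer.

Answer: 19

Derivation:
Click 1 (0,1) count=2: revealed 1 new [(0,1)] -> total=1
Click 2 (1,6) count=1: revealed 1 new [(1,6)] -> total=2
Click 3 (4,2) count=0: revealed 17 new [(2,1) (2,2) (2,3) (3,1) (3,2) (3,3) (4,1) (4,2) (4,3) (5,0) (5,1) (5,2) (5,3) (6,0) (6,1) (6,2) (6,3)] -> total=19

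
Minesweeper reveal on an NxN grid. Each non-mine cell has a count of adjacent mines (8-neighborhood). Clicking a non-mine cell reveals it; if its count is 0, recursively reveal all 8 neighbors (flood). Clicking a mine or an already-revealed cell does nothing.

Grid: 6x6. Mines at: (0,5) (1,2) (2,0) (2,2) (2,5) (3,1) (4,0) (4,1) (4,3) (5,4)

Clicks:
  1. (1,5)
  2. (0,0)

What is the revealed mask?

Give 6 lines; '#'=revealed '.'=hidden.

Click 1 (1,5) count=2: revealed 1 new [(1,5)] -> total=1
Click 2 (0,0) count=0: revealed 4 new [(0,0) (0,1) (1,0) (1,1)] -> total=5

Answer: ##....
##...#
......
......
......
......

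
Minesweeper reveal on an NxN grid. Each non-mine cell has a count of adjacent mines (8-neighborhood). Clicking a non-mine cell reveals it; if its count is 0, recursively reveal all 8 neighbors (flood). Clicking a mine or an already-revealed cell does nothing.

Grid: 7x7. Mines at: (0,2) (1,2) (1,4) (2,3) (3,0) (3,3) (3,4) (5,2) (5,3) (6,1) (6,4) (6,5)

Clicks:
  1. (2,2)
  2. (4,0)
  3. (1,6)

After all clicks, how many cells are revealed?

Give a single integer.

Click 1 (2,2) count=3: revealed 1 new [(2,2)] -> total=1
Click 2 (4,0) count=1: revealed 1 new [(4,0)] -> total=2
Click 3 (1,6) count=0: revealed 12 new [(0,5) (0,6) (1,5) (1,6) (2,5) (2,6) (3,5) (3,6) (4,5) (4,6) (5,5) (5,6)] -> total=14

Answer: 14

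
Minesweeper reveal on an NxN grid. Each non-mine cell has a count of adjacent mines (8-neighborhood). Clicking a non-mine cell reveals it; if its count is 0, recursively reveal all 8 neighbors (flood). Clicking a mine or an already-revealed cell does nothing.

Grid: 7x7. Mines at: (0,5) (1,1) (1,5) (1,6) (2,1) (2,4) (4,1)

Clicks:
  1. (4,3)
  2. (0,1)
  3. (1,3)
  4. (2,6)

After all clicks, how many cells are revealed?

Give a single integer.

Answer: 28

Derivation:
Click 1 (4,3) count=0: revealed 26 new [(2,5) (2,6) (3,2) (3,3) (3,4) (3,5) (3,6) (4,2) (4,3) (4,4) (4,5) (4,6) (5,0) (5,1) (5,2) (5,3) (5,4) (5,5) (5,6) (6,0) (6,1) (6,2) (6,3) (6,4) (6,5) (6,6)] -> total=26
Click 2 (0,1) count=1: revealed 1 new [(0,1)] -> total=27
Click 3 (1,3) count=1: revealed 1 new [(1,3)] -> total=28
Click 4 (2,6) count=2: revealed 0 new [(none)] -> total=28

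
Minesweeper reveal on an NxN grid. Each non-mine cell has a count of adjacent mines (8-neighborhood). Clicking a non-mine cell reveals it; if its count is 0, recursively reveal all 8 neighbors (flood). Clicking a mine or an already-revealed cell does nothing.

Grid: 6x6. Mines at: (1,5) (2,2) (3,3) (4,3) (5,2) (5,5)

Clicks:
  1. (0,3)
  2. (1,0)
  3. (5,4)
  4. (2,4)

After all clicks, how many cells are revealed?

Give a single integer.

Answer: 20

Derivation:
Click 1 (0,3) count=0: revealed 18 new [(0,0) (0,1) (0,2) (0,3) (0,4) (1,0) (1,1) (1,2) (1,3) (1,4) (2,0) (2,1) (3,0) (3,1) (4,0) (4,1) (5,0) (5,1)] -> total=18
Click 2 (1,0) count=0: revealed 0 new [(none)] -> total=18
Click 3 (5,4) count=2: revealed 1 new [(5,4)] -> total=19
Click 4 (2,4) count=2: revealed 1 new [(2,4)] -> total=20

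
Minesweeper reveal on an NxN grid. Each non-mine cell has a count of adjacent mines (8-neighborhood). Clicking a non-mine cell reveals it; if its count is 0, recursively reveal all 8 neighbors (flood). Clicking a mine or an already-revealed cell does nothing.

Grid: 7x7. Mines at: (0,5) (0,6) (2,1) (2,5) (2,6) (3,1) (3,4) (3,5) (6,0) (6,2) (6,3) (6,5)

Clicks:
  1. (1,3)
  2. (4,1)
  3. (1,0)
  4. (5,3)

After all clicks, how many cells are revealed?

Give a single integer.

Answer: 15

Derivation:
Click 1 (1,3) count=0: revealed 13 new [(0,0) (0,1) (0,2) (0,3) (0,4) (1,0) (1,1) (1,2) (1,3) (1,4) (2,2) (2,3) (2,4)] -> total=13
Click 2 (4,1) count=1: revealed 1 new [(4,1)] -> total=14
Click 3 (1,0) count=1: revealed 0 new [(none)] -> total=14
Click 4 (5,3) count=2: revealed 1 new [(5,3)] -> total=15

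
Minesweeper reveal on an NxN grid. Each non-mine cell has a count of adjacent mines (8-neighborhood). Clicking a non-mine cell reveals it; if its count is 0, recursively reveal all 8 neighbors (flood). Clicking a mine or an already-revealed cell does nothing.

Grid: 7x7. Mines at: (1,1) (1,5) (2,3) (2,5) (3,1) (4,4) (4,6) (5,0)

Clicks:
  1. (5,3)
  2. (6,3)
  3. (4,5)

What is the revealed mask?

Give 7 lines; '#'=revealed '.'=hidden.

Click 1 (5,3) count=1: revealed 1 new [(5,3)] -> total=1
Click 2 (6,3) count=0: revealed 14 new [(4,1) (4,2) (4,3) (5,1) (5,2) (5,4) (5,5) (5,6) (6,1) (6,2) (6,3) (6,4) (6,5) (6,6)] -> total=15
Click 3 (4,5) count=2: revealed 1 new [(4,5)] -> total=16

Answer: .......
.......
.......
.......
.###.#.
.######
.######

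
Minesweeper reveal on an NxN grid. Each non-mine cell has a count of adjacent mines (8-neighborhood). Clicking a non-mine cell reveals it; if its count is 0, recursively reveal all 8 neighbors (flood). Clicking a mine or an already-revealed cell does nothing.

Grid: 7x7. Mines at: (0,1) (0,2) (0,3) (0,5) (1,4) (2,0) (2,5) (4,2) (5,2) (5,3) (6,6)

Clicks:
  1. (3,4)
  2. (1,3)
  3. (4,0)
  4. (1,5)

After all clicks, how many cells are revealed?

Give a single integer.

Answer: 11

Derivation:
Click 1 (3,4) count=1: revealed 1 new [(3,4)] -> total=1
Click 2 (1,3) count=3: revealed 1 new [(1,3)] -> total=2
Click 3 (4,0) count=0: revealed 8 new [(3,0) (3,1) (4,0) (4,1) (5,0) (5,1) (6,0) (6,1)] -> total=10
Click 4 (1,5) count=3: revealed 1 new [(1,5)] -> total=11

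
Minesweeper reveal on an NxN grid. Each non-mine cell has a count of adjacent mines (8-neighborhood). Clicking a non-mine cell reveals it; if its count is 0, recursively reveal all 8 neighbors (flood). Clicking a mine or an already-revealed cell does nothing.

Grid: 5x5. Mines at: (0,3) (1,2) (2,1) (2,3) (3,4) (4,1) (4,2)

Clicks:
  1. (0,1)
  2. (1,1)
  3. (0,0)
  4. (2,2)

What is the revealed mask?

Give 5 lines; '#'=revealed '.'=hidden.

Click 1 (0,1) count=1: revealed 1 new [(0,1)] -> total=1
Click 2 (1,1) count=2: revealed 1 new [(1,1)] -> total=2
Click 3 (0,0) count=0: revealed 2 new [(0,0) (1,0)] -> total=4
Click 4 (2,2) count=3: revealed 1 new [(2,2)] -> total=5

Answer: ##...
##...
..#..
.....
.....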